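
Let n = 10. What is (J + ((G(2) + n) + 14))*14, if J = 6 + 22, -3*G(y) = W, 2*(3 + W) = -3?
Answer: 749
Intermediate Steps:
W = -9/2 (W = -3 + (½)*(-3) = -3 - 3/2 = -9/2 ≈ -4.5000)
G(y) = 3/2 (G(y) = -⅓*(-9/2) = 3/2)
J = 28
(J + ((G(2) + n) + 14))*14 = (28 + ((3/2 + 10) + 14))*14 = (28 + (23/2 + 14))*14 = (28 + 51/2)*14 = (107/2)*14 = 749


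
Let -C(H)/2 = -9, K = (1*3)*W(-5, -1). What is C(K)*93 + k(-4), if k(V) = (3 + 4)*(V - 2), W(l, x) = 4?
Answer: 1632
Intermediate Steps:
K = 12 (K = (1*3)*4 = 3*4 = 12)
C(H) = 18 (C(H) = -2*(-9) = 18)
k(V) = -14 + 7*V (k(V) = 7*(-2 + V) = -14 + 7*V)
C(K)*93 + k(-4) = 18*93 + (-14 + 7*(-4)) = 1674 + (-14 - 28) = 1674 - 42 = 1632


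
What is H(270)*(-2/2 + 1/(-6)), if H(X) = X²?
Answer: -85050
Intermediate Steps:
H(270)*(-2/2 + 1/(-6)) = 270²*(-2/2 + 1/(-6)) = 72900*(-2*½ + 1*(-⅙)) = 72900*(-1 - ⅙) = 72900*(-7/6) = -85050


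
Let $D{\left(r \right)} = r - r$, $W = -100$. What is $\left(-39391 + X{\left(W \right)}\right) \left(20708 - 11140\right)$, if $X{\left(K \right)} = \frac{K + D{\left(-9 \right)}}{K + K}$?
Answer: $-376888304$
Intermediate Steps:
$D{\left(r \right)} = 0$
$X{\left(K \right)} = \frac{1}{2}$ ($X{\left(K \right)} = \frac{K + 0}{K + K} = \frac{K}{2 K} = K \frac{1}{2 K} = \frac{1}{2}$)
$\left(-39391 + X{\left(W \right)}\right) \left(20708 - 11140\right) = \left(-39391 + \frac{1}{2}\right) \left(20708 - 11140\right) = \left(- \frac{78781}{2}\right) 9568 = -376888304$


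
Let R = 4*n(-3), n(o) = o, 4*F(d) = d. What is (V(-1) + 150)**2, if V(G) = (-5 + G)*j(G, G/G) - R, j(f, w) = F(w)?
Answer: 103041/4 ≈ 25760.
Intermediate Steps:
F(d) = d/4
j(f, w) = w/4
R = -12 (R = 4*(-3) = -12)
V(G) = 43/4 + G/4 (V(G) = (-5 + G)*((G/G)/4) - 1*(-12) = (-5 + G)*((1/4)*1) + 12 = (-5 + G)*(1/4) + 12 = (-5/4 + G/4) + 12 = 43/4 + G/4)
(V(-1) + 150)**2 = ((43/4 + (1/4)*(-1)) + 150)**2 = ((43/4 - 1/4) + 150)**2 = (21/2 + 150)**2 = (321/2)**2 = 103041/4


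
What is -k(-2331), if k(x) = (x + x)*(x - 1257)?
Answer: -16727256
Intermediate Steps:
k(x) = 2*x*(-1257 + x) (k(x) = (2*x)*(-1257 + x) = 2*x*(-1257 + x))
-k(-2331) = -2*(-2331)*(-1257 - 2331) = -2*(-2331)*(-3588) = -1*16727256 = -16727256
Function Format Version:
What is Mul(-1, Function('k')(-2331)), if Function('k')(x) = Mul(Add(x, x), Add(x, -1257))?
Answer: -16727256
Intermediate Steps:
Function('k')(x) = Mul(2, x, Add(-1257, x)) (Function('k')(x) = Mul(Mul(2, x), Add(-1257, x)) = Mul(2, x, Add(-1257, x)))
Mul(-1, Function('k')(-2331)) = Mul(-1, Mul(2, -2331, Add(-1257, -2331))) = Mul(-1, Mul(2, -2331, -3588)) = Mul(-1, 16727256) = -16727256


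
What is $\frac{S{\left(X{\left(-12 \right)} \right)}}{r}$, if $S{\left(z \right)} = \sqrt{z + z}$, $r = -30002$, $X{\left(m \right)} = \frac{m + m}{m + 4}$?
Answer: $- \frac{\sqrt{6}}{30002} \approx -8.1644 \cdot 10^{-5}$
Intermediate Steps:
$X{\left(m \right)} = \frac{2 m}{4 + m}$
$S{\left(z \right)} = \sqrt{2} \sqrt{z}$ ($S{\left(z \right)} = \sqrt{2 z} = \sqrt{2} \sqrt{z}$)
$\frac{S{\left(X{\left(-12 \right)} \right)}}{r} = \frac{\sqrt{2} \sqrt{2 \left(-12\right) \frac{1}{4 - 12}}}{-30002} = \sqrt{2} \sqrt{2 \left(-12\right) \frac{1}{-8}} \left(- \frac{1}{30002}\right) = \sqrt{2} \sqrt{2 \left(-12\right) \left(- \frac{1}{8}\right)} \left(- \frac{1}{30002}\right) = \sqrt{2} \sqrt{3} \left(- \frac{1}{30002}\right) = \sqrt{6} \left(- \frac{1}{30002}\right) = - \frac{\sqrt{6}}{30002}$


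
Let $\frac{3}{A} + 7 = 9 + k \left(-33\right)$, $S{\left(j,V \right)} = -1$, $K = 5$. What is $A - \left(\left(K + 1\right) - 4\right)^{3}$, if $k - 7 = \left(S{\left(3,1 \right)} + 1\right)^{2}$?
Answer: $- \frac{1835}{229} \approx -8.0131$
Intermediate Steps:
$k = 7$ ($k = 7 + \left(-1 + 1\right)^{2} = 7 + 0^{2} = 7 + 0 = 7$)
$A = - \frac{3}{229}$ ($A = \frac{3}{-7 + \left(9 + 7 \left(-33\right)\right)} = \frac{3}{-7 + \left(9 - 231\right)} = \frac{3}{-7 - 222} = \frac{3}{-229} = 3 \left(- \frac{1}{229}\right) = - \frac{3}{229} \approx -0.0131$)
$A - \left(\left(K + 1\right) - 4\right)^{3} = - \frac{3}{229} - \left(\left(5 + 1\right) - 4\right)^{3} = - \frac{3}{229} - \left(6 - 4\right)^{3} = - \frac{3}{229} - 2^{3} = - \frac{3}{229} - 8 = - \frac{1835}{229}$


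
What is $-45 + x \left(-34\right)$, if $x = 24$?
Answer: $-861$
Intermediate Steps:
$-45 + x \left(-34\right) = -45 + 24 \left(-34\right) = -45 - 816 = -861$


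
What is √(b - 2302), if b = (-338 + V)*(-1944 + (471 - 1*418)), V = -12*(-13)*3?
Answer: 2*I*√62033 ≈ 498.13*I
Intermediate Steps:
V = 468 (V = 156*3 = 468)
b = -245830 (b = (-338 + 468)*(-1944 + (471 - 1*418)) = 130*(-1944 + (471 - 418)) = 130*(-1944 + 53) = 130*(-1891) = -245830)
√(b - 2302) = √(-245830 - 2302) = √(-248132) = 2*I*√62033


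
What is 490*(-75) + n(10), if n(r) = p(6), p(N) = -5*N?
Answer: -36780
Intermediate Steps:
n(r) = -30 (n(r) = -5*6 = -30)
490*(-75) + n(10) = 490*(-75) - 30 = -36750 - 30 = -36780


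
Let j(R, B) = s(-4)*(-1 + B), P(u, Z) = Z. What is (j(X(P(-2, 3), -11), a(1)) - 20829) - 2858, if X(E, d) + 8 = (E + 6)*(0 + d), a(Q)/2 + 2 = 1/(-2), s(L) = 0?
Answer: -23687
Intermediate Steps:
a(Q) = -5 (a(Q) = -4 + 2/(-2) = -4 + 2*(-½) = -4 - 1 = -5)
X(E, d) = -8 + d*(6 + E) (X(E, d) = -8 + (E + 6)*(0 + d) = -8 + (6 + E)*d = -8 + d*(6 + E))
j(R, B) = 0 (j(R, B) = 0*(-1 + B) = 0)
(j(X(P(-2, 3), -11), a(1)) - 20829) - 2858 = (0 - 20829) - 2858 = -20829 - 2858 = -23687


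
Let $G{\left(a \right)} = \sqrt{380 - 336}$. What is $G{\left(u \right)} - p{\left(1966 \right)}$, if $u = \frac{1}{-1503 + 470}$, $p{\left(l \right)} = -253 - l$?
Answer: $2219 + 2 \sqrt{11} \approx 2225.6$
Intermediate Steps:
$u = - \frac{1}{1033}$ ($u = \frac{1}{-1033} = - \frac{1}{1033} \approx -0.00096805$)
$G{\left(a \right)} = 2 \sqrt{11}$ ($G{\left(a \right)} = \sqrt{44} = 2 \sqrt{11}$)
$G{\left(u \right)} - p{\left(1966 \right)} = 2 \sqrt{11} - \left(-253 - 1966\right) = 2 \sqrt{11} - -2219 = 2 \sqrt{11} + 2219 = 2219 + 2 \sqrt{11}$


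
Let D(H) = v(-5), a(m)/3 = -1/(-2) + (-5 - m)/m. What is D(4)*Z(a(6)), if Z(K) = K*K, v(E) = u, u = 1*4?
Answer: 64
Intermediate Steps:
a(m) = 3/2 + 3*(-5 - m)/m (a(m) = 3*(-1/(-2) + (-5 - m)/m) = 3*(-1*(-½) + (-5 - m)/m) = 3*(½ + (-5 - m)/m) = 3/2 + 3*(-5 - m)/m)
u = 4
v(E) = 4
Z(K) = K²
D(H) = 4
D(4)*Z(a(6)) = 4*(-3/2 - 15/6)² = 4*(-3/2 - 15*⅙)² = 4*(-3/2 - 5/2)² = 4*(-4)² = 4*16 = 64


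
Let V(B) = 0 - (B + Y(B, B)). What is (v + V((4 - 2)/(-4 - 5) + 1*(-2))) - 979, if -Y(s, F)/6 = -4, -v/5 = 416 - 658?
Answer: 1883/9 ≈ 209.22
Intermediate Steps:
v = 1210 (v = -5*(416 - 658) = -5*(-242) = 1210)
Y(s, F) = 24 (Y(s, F) = -6*(-4) = 24)
V(B) = -24 - B (V(B) = 0 - (B + 24) = 0 - (24 + B) = 0 + (-24 - B) = -24 - B)
(v + V((4 - 2)/(-4 - 5) + 1*(-2))) - 979 = (1210 + (-24 - ((4 - 2)/(-4 - 5) + 1*(-2)))) - 979 = (1210 + (-24 - (2/(-9) - 2))) - 979 = (1210 + (-24 - (2*(-⅑) - 2))) - 979 = (1210 + (-24 - (-2/9 - 2))) - 979 = (1210 + (-24 - 1*(-20/9))) - 979 = (1210 + (-24 + 20/9)) - 979 = (1210 - 196/9) - 979 = 10694/9 - 979 = 1883/9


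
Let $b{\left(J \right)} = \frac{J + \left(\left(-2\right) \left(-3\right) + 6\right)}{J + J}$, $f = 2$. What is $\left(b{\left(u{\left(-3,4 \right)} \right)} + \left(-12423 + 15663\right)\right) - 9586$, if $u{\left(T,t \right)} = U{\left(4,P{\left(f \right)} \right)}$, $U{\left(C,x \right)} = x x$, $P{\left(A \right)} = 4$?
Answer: $- \frac{50761}{8} \approx -6345.1$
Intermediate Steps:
$U{\left(C,x \right)} = x^{2}$
$u{\left(T,t \right)} = 16$ ($u{\left(T,t \right)} = 4^{2} = 16$)
$b{\left(J \right)} = \frac{12 + J}{2 J}$ ($b{\left(J \right)} = \frac{J + \left(6 + 6\right)}{2 J} = \left(J + 12\right) \frac{1}{2 J} = \left(12 + J\right) \frac{1}{2 J} = \frac{12 + J}{2 J}$)
$\left(b{\left(u{\left(-3,4 \right)} \right)} + \left(-12423 + 15663\right)\right) - 9586 = \left(\frac{12 + 16}{2 \cdot 16} + \left(-12423 + 15663\right)\right) - 9586 = \left(\frac{1}{2} \cdot \frac{1}{16} \cdot 28 + 3240\right) - 9586 = \left(\frac{7}{8} + 3240\right) - 9586 = \frac{25927}{8} - 9586 = - \frac{50761}{8}$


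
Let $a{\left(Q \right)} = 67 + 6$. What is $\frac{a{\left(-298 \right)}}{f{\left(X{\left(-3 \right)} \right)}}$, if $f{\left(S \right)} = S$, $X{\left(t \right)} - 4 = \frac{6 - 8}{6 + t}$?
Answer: $\frac{219}{10} \approx 21.9$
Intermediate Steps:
$X{\left(t \right)} = 4 - \frac{2}{6 + t}$ ($X{\left(t \right)} = 4 + \frac{6 - 8}{6 + t} = 4 - \frac{2}{6 + t}$)
$a{\left(Q \right)} = 73$
$\frac{a{\left(-298 \right)}}{f{\left(X{\left(-3 \right)} \right)}} = \frac{73}{2 \frac{1}{6 - 3} \left(11 + 2 \left(-3\right)\right)} = \frac{73}{2 \cdot \frac{1}{3} \left(11 - 6\right)} = \frac{73}{2 \cdot \frac{1}{3} \cdot 5} = \frac{73}{\frac{10}{3}} = 73 \cdot \frac{3}{10} = \frac{219}{10}$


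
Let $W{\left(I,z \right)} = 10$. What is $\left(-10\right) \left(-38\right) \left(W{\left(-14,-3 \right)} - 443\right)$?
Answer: $-164540$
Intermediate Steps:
$\left(-10\right) \left(-38\right) \left(W{\left(-14,-3 \right)} - 443\right) = \left(-10\right) \left(-38\right) \left(10 - 443\right) = 380 \left(-433\right) = -164540$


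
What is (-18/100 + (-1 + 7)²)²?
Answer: 3207681/2500 ≈ 1283.1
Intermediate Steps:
(-18/100 + (-1 + 7)²)² = (-18*1/100 + 6²)² = (-9/50 + 36)² = (1791/50)² = 3207681/2500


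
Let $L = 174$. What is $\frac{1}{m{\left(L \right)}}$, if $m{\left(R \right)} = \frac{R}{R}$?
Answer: $1$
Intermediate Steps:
$m{\left(R \right)} = 1$
$\frac{1}{m{\left(L \right)}} = 1^{-1} = 1$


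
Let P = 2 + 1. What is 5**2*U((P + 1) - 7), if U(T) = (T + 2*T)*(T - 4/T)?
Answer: 375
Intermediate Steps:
P = 3
U(T) = 3*T*(T - 4/T) (U(T) = (3*T)*(T - 4/T) = 3*T*(T - 4/T))
5**2*U((P + 1) - 7) = 5**2*(-12 + 3*((3 + 1) - 7)**2) = 25*(-12 + 3*(4 - 7)**2) = 25*(-12 + 3*(-3)**2) = 25*(-12 + 3*9) = 25*(-12 + 27) = 25*15 = 375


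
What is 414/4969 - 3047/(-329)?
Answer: 15276749/1634801 ≈ 9.3447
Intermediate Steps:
414/4969 - 3047/(-329) = 414*(1/4969) - 3047*(-1/329) = 414/4969 + 3047/329 = 15276749/1634801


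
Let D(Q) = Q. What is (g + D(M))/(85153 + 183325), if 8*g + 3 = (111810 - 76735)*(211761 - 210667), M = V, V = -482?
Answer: 38368191/2147824 ≈ 17.864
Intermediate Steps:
M = -482
g = 38372047/8 (g = -3/8 + ((111810 - 76735)*(211761 - 210667))/8 = -3/8 + (35075*1094)/8 = -3/8 + (1/8)*38372050 = -3/8 + 19186025/4 = 38372047/8 ≈ 4.7965e+6)
(g + D(M))/(85153 + 183325) = (38372047/8 - 482)/(85153 + 183325) = (38368191/8)/268478 = (38368191/8)*(1/268478) = 38368191/2147824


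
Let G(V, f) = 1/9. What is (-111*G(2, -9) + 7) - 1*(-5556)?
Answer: 16652/3 ≈ 5550.7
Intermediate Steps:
G(V, f) = ⅑
(-111*G(2, -9) + 7) - 1*(-5556) = (-111*⅑ + 7) - 1*(-5556) = (-37/3 + 7) + 5556 = -16/3 + 5556 = 16652/3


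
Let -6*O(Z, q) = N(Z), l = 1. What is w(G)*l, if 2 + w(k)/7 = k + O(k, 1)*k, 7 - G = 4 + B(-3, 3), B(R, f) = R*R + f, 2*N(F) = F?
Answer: -497/4 ≈ -124.25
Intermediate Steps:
N(F) = F/2
O(Z, q) = -Z/12
B(R, f) = f + R**2 (B(R, f) = R**2 + f = f + R**2)
G = -9 (G = 7 - (4 + (3 + (-3)**2)) = 7 - (4 + (3 + 9)) = 7 - (4 + 12) = 7 - 1*16 = 7 - 16 = -9)
w(k) = -14 + 7*k - 7*k**2/12 (w(k) = -14 + 7*(k + (-k/12)*k) = -14 + 7*(k - k**2/12) = -14 + (7*k - 7*k**2/12) = -14 + 7*k - 7*k**2/12)
w(G)*l = (-14 + 7*(-9) - 7/12*(-9)**2)*1 = (-14 - 63 - 7/12*81)*1 = (-14 - 63 - 189/4)*1 = -497/4*1 = -497/4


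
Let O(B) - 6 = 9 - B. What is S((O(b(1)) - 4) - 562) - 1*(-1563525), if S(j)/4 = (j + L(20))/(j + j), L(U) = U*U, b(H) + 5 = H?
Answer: 855248469/547 ≈ 1.5635e+6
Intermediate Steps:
b(H) = -5 + H
O(B) = 15 - B (O(B) = 6 + (9 - B) = 15 - B)
L(U) = U²
S(j) = 2*(400 + j)/j (S(j) = 4*((j + 20²)/(j + j)) = 4*((j + 400)/((2*j))) = 4*((400 + j)*(1/(2*j))) = 4*((400 + j)/(2*j)) = 2*(400 + j)/j)
S((O(b(1)) - 4) - 562) - 1*(-1563525) = (2 + 800/(((15 - (-5 + 1)) - 4) - 562)) - 1*(-1563525) = (2 + 800/(((15 - 1*(-4)) - 4) - 562)) + 1563525 = (2 + 800/(((15 + 4) - 4) - 562)) + 1563525 = (2 + 800/((19 - 4) - 562)) + 1563525 = (2 + 800/(15 - 562)) + 1563525 = (2 + 800/(-547)) + 1563525 = (2 + 800*(-1/547)) + 1563525 = (2 - 800/547) + 1563525 = 294/547 + 1563525 = 855248469/547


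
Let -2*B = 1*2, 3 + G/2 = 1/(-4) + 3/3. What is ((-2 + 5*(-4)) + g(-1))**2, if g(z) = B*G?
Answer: 1225/4 ≈ 306.25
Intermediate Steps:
G = -9/2 (G = -6 + 2*(1/(-4) + 3/3) = -6 + 2*(1*(-1/4) + 3*(1/3)) = -6 + 2*(-1/4 + 1) = -6 + 2*(3/4) = -6 + 3/2 = -9/2 ≈ -4.5000)
B = -1 (B = -2/2 = -1/2*2 = -1)
g(z) = 9/2 (g(z) = -1*(-9/2) = 9/2)
((-2 + 5*(-4)) + g(-1))**2 = ((-2 + 5*(-4)) + 9/2)**2 = ((-2 - 20) + 9/2)**2 = (-22 + 9/2)**2 = (-35/2)**2 = 1225/4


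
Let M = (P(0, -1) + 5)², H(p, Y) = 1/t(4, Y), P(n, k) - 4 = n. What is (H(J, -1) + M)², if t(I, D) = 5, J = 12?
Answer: 164836/25 ≈ 6593.4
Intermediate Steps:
P(n, k) = 4 + n
H(p, Y) = ⅕ (H(p, Y) = 1/5 = ⅕)
M = 81 (M = ((4 + 0) + 5)² = (4 + 5)² = 9² = 81)
(H(J, -1) + M)² = (⅕ + 81)² = (406/5)² = 164836/25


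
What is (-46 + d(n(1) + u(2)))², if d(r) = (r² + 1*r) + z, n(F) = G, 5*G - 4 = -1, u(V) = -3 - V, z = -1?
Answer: 641601/625 ≈ 1026.6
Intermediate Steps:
G = ⅗ (G = ⅘ + (⅕)*(-1) = ⅘ - ⅕ = ⅗ ≈ 0.60000)
n(F) = ⅗
d(r) = -1 + r + r² (d(r) = (r² + 1*r) - 1 = (r² + r) - 1 = (r + r²) - 1 = -1 + r + r²)
(-46 + d(n(1) + u(2)))² = (-46 + (-1 + (⅗ + (-3 - 1*2)) + (⅗ + (-3 - 1*2))²))² = (-46 + (-1 + (⅗ + (-3 - 2)) + (⅗ + (-3 - 2))²))² = (-46 + (-1 + (⅗ - 5) + (⅗ - 5)²))² = (-46 + (-1 - 22/5 + (-22/5)²))² = (-46 + (-1 - 22/5 + 484/25))² = (-46 + 349/25)² = (-801/25)² = 641601/625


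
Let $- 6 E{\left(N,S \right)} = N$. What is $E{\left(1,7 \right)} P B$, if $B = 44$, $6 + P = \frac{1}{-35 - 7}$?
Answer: $\frac{2783}{63} \approx 44.175$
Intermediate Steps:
$E{\left(N,S \right)} = - \frac{N}{6}$
$P = - \frac{253}{42}$ ($P = -6 + \frac{1}{-35 - 7} = -6 + \frac{1}{-42} = -6 - \frac{1}{42} = - \frac{253}{42} \approx -6.0238$)
$E{\left(1,7 \right)} P B = \left(- \frac{1}{6}\right) 1 \left(- \frac{253}{42}\right) 44 = \left(- \frac{1}{6}\right) \left(- \frac{253}{42}\right) 44 = \frac{253}{252} \cdot 44 = \frac{2783}{63}$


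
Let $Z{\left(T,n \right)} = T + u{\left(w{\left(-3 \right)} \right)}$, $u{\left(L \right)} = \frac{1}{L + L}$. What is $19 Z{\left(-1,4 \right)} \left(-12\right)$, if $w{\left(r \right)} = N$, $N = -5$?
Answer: $\frac{1254}{5} \approx 250.8$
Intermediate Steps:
$w{\left(r \right)} = -5$
$u{\left(L \right)} = \frac{1}{2 L}$
$Z{\left(T,n \right)} = - \frac{1}{10} + T$ ($Z{\left(T,n \right)} = T + \frac{1}{2 \left(-5\right)} = T + \frac{1}{2} \left(- \frac{1}{5}\right) = T - \frac{1}{10} = - \frac{1}{10} + T$)
$19 Z{\left(-1,4 \right)} \left(-12\right) = 19 \left(- \frac{1}{10} - 1\right) \left(-12\right) = 19 \left(- \frac{11}{10}\right) \left(-12\right) = \left(- \frac{209}{10}\right) \left(-12\right) = \frac{1254}{5}$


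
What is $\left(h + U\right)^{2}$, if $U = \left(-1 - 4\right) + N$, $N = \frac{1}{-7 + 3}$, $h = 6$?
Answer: $\frac{9}{16} \approx 0.5625$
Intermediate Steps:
$N = - \frac{1}{4}$ ($N = \frac{1}{-4} = - \frac{1}{4} \approx -0.25$)
$U = - \frac{21}{4}$ ($U = \left(-1 - 4\right) - \frac{1}{4} = -5 - \frac{1}{4} = - \frac{21}{4} \approx -5.25$)
$\left(h + U\right)^{2} = \left(6 - \frac{21}{4}\right)^{2} = \left(\frac{3}{4}\right)^{2} = \frac{9}{16}$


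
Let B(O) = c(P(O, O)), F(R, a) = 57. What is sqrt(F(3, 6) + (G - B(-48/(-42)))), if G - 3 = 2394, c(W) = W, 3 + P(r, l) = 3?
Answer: sqrt(2454) ≈ 49.538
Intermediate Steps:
P(r, l) = 0 (P(r, l) = -3 + 3 = 0)
G = 2397 (G = 3 + 2394 = 2397)
B(O) = 0
sqrt(F(3, 6) + (G - B(-48/(-42)))) = sqrt(57 + (2397 - 1*0)) = sqrt(57 + (2397 + 0)) = sqrt(57 + 2397) = sqrt(2454)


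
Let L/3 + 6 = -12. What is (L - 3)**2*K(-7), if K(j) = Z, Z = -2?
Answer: -6498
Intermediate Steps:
L = -54 (L = -18 + 3*(-12) = -18 - 36 = -54)
K(j) = -2
(L - 3)**2*K(-7) = (-54 - 3)**2*(-2) = (-57)**2*(-2) = 3249*(-2) = -6498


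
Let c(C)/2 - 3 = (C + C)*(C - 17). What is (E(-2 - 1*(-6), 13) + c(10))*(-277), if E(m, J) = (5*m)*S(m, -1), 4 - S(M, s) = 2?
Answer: 64818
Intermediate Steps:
S(M, s) = 2 (S(M, s) = 4 - 1*2 = 4 - 2 = 2)
c(C) = 6 + 4*C*(-17 + C) (c(C) = 6 + 2*((C + C)*(C - 17)) = 6 + 2*((2*C)*(-17 + C)) = 6 + 2*(2*C*(-17 + C)) = 6 + 4*C*(-17 + C))
E(m, J) = 10*m (E(m, J) = (5*m)*2 = 10*m)
(E(-2 - 1*(-6), 13) + c(10))*(-277) = (10*(-2 - 1*(-6)) + (6 - 68*10 + 4*10²))*(-277) = (10*(-2 + 6) + (6 - 680 + 4*100))*(-277) = (10*4 + (6 - 680 + 400))*(-277) = (40 - 274)*(-277) = -234*(-277) = 64818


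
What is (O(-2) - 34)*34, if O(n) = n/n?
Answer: -1122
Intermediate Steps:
O(n) = 1
(O(-2) - 34)*34 = (1 - 34)*34 = -33*34 = -1122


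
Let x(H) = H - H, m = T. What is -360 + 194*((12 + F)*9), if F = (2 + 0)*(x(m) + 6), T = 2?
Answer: 41544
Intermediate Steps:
m = 2
x(H) = 0
F = 12 (F = (2 + 0)*(0 + 6) = 2*6 = 12)
-360 + 194*((12 + F)*9) = -360 + 194*((12 + 12)*9) = -360 + 194*(24*9) = -360 + 194*216 = -360 + 41904 = 41544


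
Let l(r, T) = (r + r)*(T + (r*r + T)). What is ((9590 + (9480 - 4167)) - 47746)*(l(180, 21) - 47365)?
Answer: -382021729465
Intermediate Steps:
l(r, T) = 2*r*(r² + 2*T) (l(r, T) = (2*r)*(T + (r² + T)) = (2*r)*(T + (T + r²)) = (2*r)*(r² + 2*T) = 2*r*(r² + 2*T))
((9590 + (9480 - 4167)) - 47746)*(l(180, 21) - 47365) = ((9590 + (9480 - 4167)) - 47746)*(2*180*(180² + 2*21) - 47365) = ((9590 + 5313) - 47746)*(2*180*(32400 + 42) - 47365) = (14903 - 47746)*(2*180*32442 - 47365) = -32843*(11679120 - 47365) = -32843*11631755 = -382021729465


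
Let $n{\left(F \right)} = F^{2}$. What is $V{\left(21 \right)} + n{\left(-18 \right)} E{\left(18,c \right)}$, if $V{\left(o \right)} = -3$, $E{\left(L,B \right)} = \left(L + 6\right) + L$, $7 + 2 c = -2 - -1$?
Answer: $13605$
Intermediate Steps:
$c = -4$ ($c = - \frac{7}{2} + \frac{-2 - -1}{2} = - \frac{7}{2} + \frac{-2 + 1}{2} = - \frac{7}{2} + \frac{1}{2} \left(-1\right) = - \frac{7}{2} - \frac{1}{2} = -4$)
$E{\left(L,B \right)} = 6 + 2 L$ ($E{\left(L,B \right)} = \left(6 + L\right) + L = 6 + 2 L$)
$V{\left(21 \right)} + n{\left(-18 \right)} E{\left(18,c \right)} = -3 + \left(-18\right)^{2} \left(6 + 2 \cdot 18\right) = -3 + 324 \left(6 + 36\right) = -3 + 324 \cdot 42 = -3 + 13608 = 13605$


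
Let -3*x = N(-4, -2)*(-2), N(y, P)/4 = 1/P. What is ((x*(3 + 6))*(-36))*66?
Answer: 28512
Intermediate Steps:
N(y, P) = 4/P
x = -4/3 (x = -4/(-2)*(-2)/3 = -4*(-1/2)*(-2)/3 = -(-2)*(-2)/3 = -1/3*4 = -4/3 ≈ -1.3333)
((x*(3 + 6))*(-36))*66 = (-4*(3 + 6)/3*(-36))*66 = (-4/3*9*(-36))*66 = -12*(-36)*66 = 432*66 = 28512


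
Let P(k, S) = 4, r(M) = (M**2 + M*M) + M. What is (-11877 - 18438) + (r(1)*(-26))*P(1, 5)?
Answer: -30627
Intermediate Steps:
r(M) = M + 2*M**2 (r(M) = (M**2 + M**2) + M = 2*M**2 + M = M + 2*M**2)
(-11877 - 18438) + (r(1)*(-26))*P(1, 5) = (-11877 - 18438) + ((1*(1 + 2*1))*(-26))*4 = -30315 + ((1*(1 + 2))*(-26))*4 = -30315 + ((1*3)*(-26))*4 = -30315 + (3*(-26))*4 = -30315 - 78*4 = -30315 - 312 = -30627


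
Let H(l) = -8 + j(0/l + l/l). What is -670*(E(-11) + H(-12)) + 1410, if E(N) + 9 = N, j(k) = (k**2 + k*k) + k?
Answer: 18160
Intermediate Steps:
j(k) = k + 2*k**2 (j(k) = (k**2 + k**2) + k = 2*k**2 + k = k + 2*k**2)
E(N) = -9 + N
H(l) = -5 (H(l) = -8 + (0/l + l/l)*(1 + 2*(0/l + l/l)) = -8 + (0 + 1)*(1 + 2*(0 + 1)) = -8 + 1*(1 + 2*1) = -8 + 1*(1 + 2) = -8 + 1*3 = -8 + 3 = -5)
-670*(E(-11) + H(-12)) + 1410 = -670*((-9 - 11) - 5) + 1410 = -670*(-20 - 5) + 1410 = -670*(-25) + 1410 = 16750 + 1410 = 18160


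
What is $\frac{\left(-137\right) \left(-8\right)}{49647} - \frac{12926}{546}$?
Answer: $- \frac{2739909}{115843} \approx -23.652$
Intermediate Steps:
$\frac{\left(-137\right) \left(-8\right)}{49647} - \frac{12926}{546} = 1096 \cdot \frac{1}{49647} - \frac{6463}{273} = \frac{1096}{49647} - \frac{6463}{273} = - \frac{2739909}{115843}$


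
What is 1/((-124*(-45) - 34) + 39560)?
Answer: 1/45106 ≈ 2.2170e-5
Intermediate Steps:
1/((-124*(-45) - 34) + 39560) = 1/((5580 - 34) + 39560) = 1/(5546 + 39560) = 1/45106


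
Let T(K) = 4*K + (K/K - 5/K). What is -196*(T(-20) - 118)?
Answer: 38563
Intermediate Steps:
T(K) = 1 - 5/K + 4*K (T(K) = 4*K + (1 - 5/K) = 1 - 5/K + 4*K)
-196*(T(-20) - 118) = -196*((1 - 5/(-20) + 4*(-20)) - 118) = -196*((1 - 5*(-1/20) - 80) - 118) = -196*((1 + ¼ - 80) - 118) = -196*(-315/4 - 118) = -196*(-787/4) = 38563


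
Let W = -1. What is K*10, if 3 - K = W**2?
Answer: 20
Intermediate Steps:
K = 2 (K = 3 - 1*(-1)**2 = 3 - 1*1 = 3 - 1 = 2)
K*10 = 2*10 = 20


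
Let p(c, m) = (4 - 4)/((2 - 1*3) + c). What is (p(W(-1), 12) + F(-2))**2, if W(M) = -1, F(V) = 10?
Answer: 100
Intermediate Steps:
p(c, m) = 0 (p(c, m) = 0/((2 - 3) + c) = 0/(-1 + c) = 0)
(p(W(-1), 12) + F(-2))**2 = (0 + 10)**2 = 10**2 = 100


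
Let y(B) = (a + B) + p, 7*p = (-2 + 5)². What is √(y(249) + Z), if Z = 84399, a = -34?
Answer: √4146149/7 ≈ 290.89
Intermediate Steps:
p = 9/7 (p = (-2 + 5)²/7 = (⅐)*3² = (⅐)*9 = 9/7 ≈ 1.2857)
y(B) = -229/7 + B (y(B) = (-34 + B) + 9/7 = -229/7 + B)
√(y(249) + Z) = √((-229/7 + 249) + 84399) = √(1514/7 + 84399) = √(592307/7) = √4146149/7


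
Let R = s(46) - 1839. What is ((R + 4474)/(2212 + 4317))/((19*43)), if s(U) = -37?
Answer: 2598/5334193 ≈ 0.00048705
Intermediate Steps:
R = -1876 (R = -37 - 1839 = -1876)
((R + 4474)/(2212 + 4317))/((19*43)) = ((-1876 + 4474)/(2212 + 4317))/((19*43)) = (2598/6529)/817 = (2598*(1/6529))*(1/817) = (2598/6529)*(1/817) = 2598/5334193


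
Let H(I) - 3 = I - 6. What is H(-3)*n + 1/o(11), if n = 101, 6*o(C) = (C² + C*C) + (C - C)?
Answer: -73323/121 ≈ -605.98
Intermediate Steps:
o(C) = C²/3 (o(C) = ((C² + C*C) + (C - C))/6 = ((C² + C²) + 0)/6 = (2*C² + 0)/6 = (2*C²)/6 = C²/3)
H(I) = -3 + I (H(I) = 3 + (I - 6) = 3 + (-6 + I) = -3 + I)
H(-3)*n + 1/o(11) = (-3 - 3)*101 + 1/((⅓)*11²) = -6*101 + 1/((⅓)*121) = -606 + 1/(121/3) = -606 + 3/121 = -73323/121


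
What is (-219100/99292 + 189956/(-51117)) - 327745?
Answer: -415875702950258/1268877291 ≈ -3.2775e+5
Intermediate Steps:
(-219100/99292 + 189956/(-51117)) - 327745 = (-219100*1/99292 + 189956*(-1/51117)) - 327745 = (-54775/24823 - 189956/51117) - 327745 = -7515211463/1268877291 - 327745 = -415875702950258/1268877291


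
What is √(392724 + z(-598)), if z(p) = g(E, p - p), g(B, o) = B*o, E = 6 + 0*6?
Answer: 6*√10909 ≈ 626.68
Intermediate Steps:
E = 6 (E = 6 + 0 = 6)
z(p) = 0 (z(p) = 6*(p - p) = 6*0 = 0)
√(392724 + z(-598)) = √(392724 + 0) = √392724 = 6*√10909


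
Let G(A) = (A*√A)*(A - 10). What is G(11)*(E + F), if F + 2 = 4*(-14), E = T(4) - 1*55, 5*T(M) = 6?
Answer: -6149*√11/5 ≈ -4078.8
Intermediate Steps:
T(M) = 6/5 (T(M) = (⅕)*6 = 6/5)
G(A) = A^(3/2)*(-10 + A)
E = -269/5 (E = 6/5 - 1*55 = 6/5 - 55 = -269/5 ≈ -53.800)
F = -58 (F = -2 + 4*(-14) = -2 - 56 = -58)
G(11)*(E + F) = (11^(3/2)*(-10 + 11))*(-269/5 - 58) = ((11*√11)*1)*(-559/5) = (11*√11)*(-559/5) = -6149*√11/5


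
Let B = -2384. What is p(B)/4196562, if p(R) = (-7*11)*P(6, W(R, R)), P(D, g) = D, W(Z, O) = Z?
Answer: -77/699427 ≈ -0.00011009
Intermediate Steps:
p(R) = -462 (p(R) = -7*11*6 = -77*6 = -462)
p(B)/4196562 = -462/4196562 = -462*1/4196562 = -77/699427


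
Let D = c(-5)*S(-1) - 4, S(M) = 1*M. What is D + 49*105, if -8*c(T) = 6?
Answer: 20567/4 ≈ 5141.8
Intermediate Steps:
S(M) = M
c(T) = -¾ (c(T) = -⅛*6 = -¾)
D = -13/4 (D = -¾*(-1) - 4 = ¾ - 4 = -13/4 ≈ -3.2500)
D + 49*105 = -13/4 + 49*105 = -13/4 + 5145 = 20567/4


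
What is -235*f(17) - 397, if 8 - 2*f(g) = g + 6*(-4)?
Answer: -4319/2 ≈ -2159.5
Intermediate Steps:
f(g) = 16 - g/2 (f(g) = 4 - (g + 6*(-4))/2 = 4 - (g - 24)/2 = 4 - (-24 + g)/2 = 4 + (12 - g/2) = 16 - g/2)
-235*f(17) - 397 = -235*(16 - ½*17) - 397 = -235*(16 - 17/2) - 397 = -235*15/2 - 397 = -3525/2 - 397 = -4319/2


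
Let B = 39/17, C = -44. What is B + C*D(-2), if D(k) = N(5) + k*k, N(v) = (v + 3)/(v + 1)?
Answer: -11851/51 ≈ -232.37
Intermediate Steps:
N(v) = (3 + v)/(1 + v)
D(k) = 4/3 + k² (D(k) = (3 + 5)/(1 + 5) + k*k = 8/6 + k² = (⅙)*8 + k² = 4/3 + k²)
B = 39/17 (B = 39*(1/17) = 39/17 ≈ 2.2941)
B + C*D(-2) = 39/17 - 44*(4/3 + (-2)²) = 39/17 - 44*(4/3 + 4) = 39/17 - 44*16/3 = 39/17 - 704/3 = -11851/51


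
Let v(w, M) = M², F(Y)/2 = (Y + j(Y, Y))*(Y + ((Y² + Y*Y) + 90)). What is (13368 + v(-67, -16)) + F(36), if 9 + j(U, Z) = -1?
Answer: 154960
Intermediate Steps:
j(U, Z) = -10 (j(U, Z) = -9 - 1 = -10)
F(Y) = 2*(-10 + Y)*(90 + Y + 2*Y²) (F(Y) = 2*((Y - 10)*(Y + ((Y² + Y*Y) + 90))) = 2*((-10 + Y)*(Y + ((Y² + Y²) + 90))) = 2*((-10 + Y)*(Y + (2*Y² + 90))) = 2*((-10 + Y)*(Y + (90 + 2*Y²))) = 2*((-10 + Y)*(90 + Y + 2*Y²)) = 2*(-10 + Y)*(90 + Y + 2*Y²))
(13368 + v(-67, -16)) + F(36) = (13368 + (-16)²) + (-1800 - 38*36² + 4*36³ + 160*36) = (13368 + 256) + (-1800 - 38*1296 + 4*46656 + 5760) = 13624 + (-1800 - 49248 + 186624 + 5760) = 13624 + 141336 = 154960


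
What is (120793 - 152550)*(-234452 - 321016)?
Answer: 17639997276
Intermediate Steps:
(120793 - 152550)*(-234452 - 321016) = -31757*(-555468) = 17639997276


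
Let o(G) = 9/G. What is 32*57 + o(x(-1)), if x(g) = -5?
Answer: 9111/5 ≈ 1822.2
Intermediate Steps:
32*57 + o(x(-1)) = 32*57 + 9/(-5) = 1824 + 9*(-⅕) = 1824 - 9/5 = 9111/5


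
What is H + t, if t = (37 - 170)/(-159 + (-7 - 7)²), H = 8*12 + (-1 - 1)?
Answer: 3345/37 ≈ 90.405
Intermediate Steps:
H = 94 (H = 96 - 2 = 94)
t = -133/37 (t = -133/(-159 + (-14)²) = -133/(-159 + 196) = -133/37 ≈ -3.5946)
H + t = 94 - 133/37 = 3345/37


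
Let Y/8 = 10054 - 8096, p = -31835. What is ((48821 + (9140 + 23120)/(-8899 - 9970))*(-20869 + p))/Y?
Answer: -3034337896566/18472751 ≈ -1.6426e+5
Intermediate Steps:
Y = 15664 (Y = 8*(10054 - 8096) = 8*1958 = 15664)
((48821 + (9140 + 23120)/(-8899 - 9970))*(-20869 + p))/Y = ((48821 + (9140 + 23120)/(-8899 - 9970))*(-20869 - 31835))/15664 = ((48821 + 32260/(-18869))*(-52704))*(1/15664) = ((48821 + 32260*(-1/18869))*(-52704))*(1/15664) = ((48821 - 32260/18869)*(-52704))*(1/15664) = ((921171189/18869)*(-52704))*(1/15664) = -48549406345056/18869*1/15664 = -3034337896566/18472751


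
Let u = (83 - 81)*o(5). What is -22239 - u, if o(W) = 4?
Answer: -22247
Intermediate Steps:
u = 8 (u = (83 - 81)*4 = 2*4 = 8)
-22239 - u = -22239 - 1*8 = -22239 - 8 = -22247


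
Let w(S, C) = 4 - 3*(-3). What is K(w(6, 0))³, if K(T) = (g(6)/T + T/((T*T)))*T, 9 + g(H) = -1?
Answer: -729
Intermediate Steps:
g(H) = -10 (g(H) = -9 - 1 = -10)
w(S, C) = 13 (w(S, C) = 4 + 9 = 13)
K(T) = -9 (K(T) = (-10/T + T/((T*T)))*T = (-10/T + T/(T²))*T = (-10/T + T/T²)*T = (-10/T + 1/T)*T = (-9/T)*T = -9)
K(w(6, 0))³ = (-9)³ = -729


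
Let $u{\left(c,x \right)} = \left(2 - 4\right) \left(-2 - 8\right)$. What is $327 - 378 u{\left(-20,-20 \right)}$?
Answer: $-7233$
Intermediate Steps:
$u{\left(c,x \right)} = 20$ ($u{\left(c,x \right)} = \left(-2\right) \left(-10\right) = 20$)
$327 - 378 u{\left(-20,-20 \right)} = 327 - 7560 = -7233$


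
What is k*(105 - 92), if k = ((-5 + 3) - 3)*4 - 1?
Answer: -273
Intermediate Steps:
k = -21 (k = (-2 - 3)*4 - 1 = -5*4 - 1 = -20 - 1 = -21)
k*(105 - 92) = -21*(105 - 92) = -21*13 = -273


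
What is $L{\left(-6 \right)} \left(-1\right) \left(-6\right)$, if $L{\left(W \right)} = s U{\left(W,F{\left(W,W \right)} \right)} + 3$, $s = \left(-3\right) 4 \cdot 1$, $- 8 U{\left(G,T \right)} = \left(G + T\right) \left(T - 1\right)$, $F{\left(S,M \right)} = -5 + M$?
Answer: $1854$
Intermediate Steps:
$U{\left(G,T \right)} = - \frac{\left(-1 + T\right) \left(G + T\right)}{8}$ ($U{\left(G,T \right)} = - \frac{\left(G + T\right) \left(T - 1\right)}{8} = - \frac{\left(G + T\right) \left(-1 + T\right)}{8} = - \frac{\left(-1 + T\right) \left(G + T\right)}{8}$)
$s = -12$ ($s = \left(-12\right) 1 = -12$)
$L{\left(W \right)} = \frac{21}{2} - 3 W + \frac{3 \left(-5 + W\right)^{2}}{2} + \frac{3 W \left(-5 + W\right)}{2}$ ($L{\left(W \right)} = - 12 \left(- \frac{\left(-5 + W\right)^{2}}{8} + \frac{W}{8} + \frac{-5 + W}{8} - \frac{W \left(-5 + W\right)}{8}\right) + 3 = - 12 \left(- \frac{\left(-5 + W\right)^{2}}{8} + \frac{W}{8} + \left(- \frac{5}{8} + \frac{W}{8}\right) - \frac{W \left(-5 + W\right)}{8}\right) + 3 = - 12 \left(- \frac{5}{8} - \frac{\left(-5 + W\right)^{2}}{8} + \frac{W}{4} - \frac{W \left(-5 + W\right)}{8}\right) + 3 = \left(\frac{15}{2} - 3 W + \frac{3 \left(-5 + W\right)^{2}}{2} + \frac{3 W \left(-5 + W\right)}{2}\right) + 3 = \frac{21}{2} - 3 W + \frac{3 \left(-5 + W\right)^{2}}{2} + \frac{3 W \left(-5 + W\right)}{2}$)
$L{\left(-6 \right)} \left(-1\right) \left(-6\right) = \left(48 + 3 \left(-6\right)^{2} - -153\right) \left(-1\right) \left(-6\right) = \left(48 + 3 \cdot 36 + 153\right) \left(-1\right) \left(-6\right) = \left(48 + 108 + 153\right) \left(-1\right) \left(-6\right) = 309 \left(-1\right) \left(-6\right) = \left(-309\right) \left(-6\right) = 1854$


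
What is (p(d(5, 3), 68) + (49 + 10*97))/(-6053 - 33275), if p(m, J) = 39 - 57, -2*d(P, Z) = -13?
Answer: -1001/39328 ≈ -0.025453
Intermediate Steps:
d(P, Z) = 13/2 (d(P, Z) = -½*(-13) = 13/2)
p(m, J) = -18
(p(d(5, 3), 68) + (49 + 10*97))/(-6053 - 33275) = (-18 + (49 + 10*97))/(-6053 - 33275) = (-18 + (49 + 970))/(-39328) = (-18 + 1019)*(-1/39328) = 1001*(-1/39328) = -1001/39328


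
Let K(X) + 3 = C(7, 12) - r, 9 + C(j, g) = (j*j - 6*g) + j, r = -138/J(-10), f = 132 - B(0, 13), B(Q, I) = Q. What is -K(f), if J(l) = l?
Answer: 209/5 ≈ 41.800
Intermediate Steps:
f = 132 (f = 132 - 1*0 = 132 + 0 = 132)
r = 69/5 (r = -138/(-10) = -138*(-⅒) = 69/5 ≈ 13.800)
C(j, g) = -9 + j + j² - 6*g (C(j, g) = -9 + ((j*j - 6*g) + j) = -9 + ((j² - 6*g) + j) = -9 + (j + j² - 6*g) = -9 + j + j² - 6*g)
K(X) = -209/5 (K(X) = -3 + ((-9 + 7 + 7² - 6*12) - 1*69/5) = -3 + ((-9 + 7 + 49 - 72) - 69/5) = -3 + (-25 - 69/5) = -3 - 194/5 = -209/5)
-K(f) = -1*(-209/5) = 209/5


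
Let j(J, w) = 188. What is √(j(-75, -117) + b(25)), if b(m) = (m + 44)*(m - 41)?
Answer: 2*I*√229 ≈ 30.266*I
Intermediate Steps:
b(m) = (-41 + m)*(44 + m) (b(m) = (44 + m)*(-41 + m) = (-41 + m)*(44 + m))
√(j(-75, -117) + b(25)) = √(188 + (-1804 + 25² + 3*25)) = √(188 + (-1804 + 625 + 75)) = √(188 - 1104) = √(-916) = 2*I*√229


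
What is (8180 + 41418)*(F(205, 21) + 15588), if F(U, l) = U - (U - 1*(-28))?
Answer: 771744880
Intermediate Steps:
F(U, l) = -28 (F(U, l) = U - (U + 28) = U - (28 + U) = U + (-28 - U) = -28)
(8180 + 41418)*(F(205, 21) + 15588) = (8180 + 41418)*(-28 + 15588) = 49598*15560 = 771744880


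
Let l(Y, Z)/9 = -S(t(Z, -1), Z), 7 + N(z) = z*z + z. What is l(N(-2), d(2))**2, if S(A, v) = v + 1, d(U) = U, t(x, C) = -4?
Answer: 729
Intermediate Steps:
N(z) = -7 + z + z**2 (N(z) = -7 + (z*z + z) = -7 + (z**2 + z) = -7 + (z + z**2) = -7 + z + z**2)
S(A, v) = 1 + v
l(Y, Z) = -9 - 9*Z (l(Y, Z) = 9*(-(1 + Z)) = 9*(-1 - Z) = -9 - 9*Z)
l(N(-2), d(2))**2 = (-9 - 9*2)**2 = (-9 - 18)**2 = (-27)**2 = 729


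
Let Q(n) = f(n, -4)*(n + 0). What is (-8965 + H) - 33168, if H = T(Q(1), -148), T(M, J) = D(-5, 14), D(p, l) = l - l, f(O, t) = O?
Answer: -42133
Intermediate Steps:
D(p, l) = 0
Q(n) = n² (Q(n) = n*(n + 0) = n*n = n²)
T(M, J) = 0
H = 0
(-8965 + H) - 33168 = (-8965 + 0) - 33168 = -8965 - 33168 = -42133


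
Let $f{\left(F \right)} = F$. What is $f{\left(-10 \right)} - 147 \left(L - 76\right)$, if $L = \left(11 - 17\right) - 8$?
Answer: $13220$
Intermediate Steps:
$L = -14$ ($L = -6 - 8 = -14$)
$f{\left(-10 \right)} - 147 \left(L - 76\right) = -10 - 147 \left(-14 - 76\right) = -10 - -13230 = -10 + 13230 = 13220$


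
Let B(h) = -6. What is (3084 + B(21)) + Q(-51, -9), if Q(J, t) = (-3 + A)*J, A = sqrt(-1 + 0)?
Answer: 3231 - 51*I ≈ 3231.0 - 51.0*I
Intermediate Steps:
A = I (A = sqrt(-1) = I ≈ 1.0*I)
Q(J, t) = J*(-3 + I) (Q(J, t) = (-3 + I)*J = J*(-3 + I))
(3084 + B(21)) + Q(-51, -9) = (3084 - 6) - 51*(-3 + I) = 3078 + (153 - 51*I) = 3231 - 51*I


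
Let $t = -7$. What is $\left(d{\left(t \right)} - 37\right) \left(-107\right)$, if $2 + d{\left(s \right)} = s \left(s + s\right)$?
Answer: $-6313$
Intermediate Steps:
$d{\left(s \right)} = -2 + 2 s^{2}$ ($d{\left(s \right)} = -2 + s \left(s + s\right) = -2 + s 2 s = -2 + 2 s^{2}$)
$\left(d{\left(t \right)} - 37\right) \left(-107\right) = \left(\left(-2 + 2 \left(-7\right)^{2}\right) - 37\right) \left(-107\right) = \left(\left(-2 + 2 \cdot 49\right) - 37\right) \left(-107\right) = \left(\left(-2 + 98\right) - 37\right) \left(-107\right) = \left(96 - 37\right) \left(-107\right) = 59 \left(-107\right) = -6313$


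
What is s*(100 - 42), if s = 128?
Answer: 7424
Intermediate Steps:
s*(100 - 42) = 128*(100 - 42) = 128*58 = 7424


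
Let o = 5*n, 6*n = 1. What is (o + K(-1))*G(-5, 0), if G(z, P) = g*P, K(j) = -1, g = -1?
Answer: 0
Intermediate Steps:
n = 1/6 (n = (1/6)*1 = 1/6 ≈ 0.16667)
G(z, P) = -P
o = 5/6 (o = 5*(1/6) = 5/6 ≈ 0.83333)
(o + K(-1))*G(-5, 0) = (5/6 - 1)*(-1*0) = -1/6*0 = 0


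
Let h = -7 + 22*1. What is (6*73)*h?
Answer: 6570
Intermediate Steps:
h = 15 (h = -7 + 22 = 15)
(6*73)*h = (6*73)*15 = 438*15 = 6570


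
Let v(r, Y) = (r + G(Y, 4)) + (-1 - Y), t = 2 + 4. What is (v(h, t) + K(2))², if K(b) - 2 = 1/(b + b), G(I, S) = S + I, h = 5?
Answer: 1681/16 ≈ 105.06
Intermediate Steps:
t = 6
G(I, S) = I + S
K(b) = 2 + 1/(2*b) (K(b) = 2 + 1/(b + b) = 2 + 1/(2*b))
v(r, Y) = 3 + r (v(r, Y) = (r + (Y + 4)) + (-1 - Y) = (r + (4 + Y)) + (-1 - Y) = (4 + Y + r) + (-1 - Y) = 3 + r)
(v(h, t) + K(2))² = ((3 + 5) + (2 + (½)/2))² = (8 + (2 + (½)*(½)))² = (8 + (2 + ¼))² = (8 + 9/4)² = (41/4)² = 1681/16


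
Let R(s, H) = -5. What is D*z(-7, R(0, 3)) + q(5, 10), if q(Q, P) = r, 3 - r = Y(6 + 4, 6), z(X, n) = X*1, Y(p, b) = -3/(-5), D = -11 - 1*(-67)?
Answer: -1948/5 ≈ -389.60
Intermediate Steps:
D = 56 (D = -11 + 67 = 56)
Y(p, b) = ⅗ (Y(p, b) = -3*(-⅕) = ⅗)
z(X, n) = X
r = 12/5 (r = 3 - 1*⅗ = 3 - ⅗ = 12/5 ≈ 2.4000)
q(Q, P) = 12/5
D*z(-7, R(0, 3)) + q(5, 10) = 56*(-7) + 12/5 = -392 + 12/5 = -1948/5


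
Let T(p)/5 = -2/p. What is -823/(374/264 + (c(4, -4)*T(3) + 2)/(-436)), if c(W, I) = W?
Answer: -358828/629 ≈ -570.47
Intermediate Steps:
T(p) = -10/p (T(p) = 5*(-2/p) = -10/p)
-823/(374/264 + (c(4, -4)*T(3) + 2)/(-436)) = -823/(374/264 + (4*(-10/3) + 2)/(-436)) = -823/(374*(1/264) + (4*(-10*⅓) + 2)*(-1/436)) = -823/(17/12 + (4*(-10/3) + 2)*(-1/436)) = -823/(17/12 + (-40/3 + 2)*(-1/436)) = -823/(17/12 - 34/3*(-1/436)) = -823/(17/12 + 17/654) = -823/629/436 = -823*436/629 = -358828/629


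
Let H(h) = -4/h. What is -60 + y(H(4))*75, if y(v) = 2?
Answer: 90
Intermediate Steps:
-60 + y(H(4))*75 = -60 + 2*75 = -60 + 150 = 90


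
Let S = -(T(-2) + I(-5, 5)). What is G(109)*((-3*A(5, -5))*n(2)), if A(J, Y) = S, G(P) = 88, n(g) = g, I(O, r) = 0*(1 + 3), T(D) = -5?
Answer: -2640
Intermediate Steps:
I(O, r) = 0 (I(O, r) = 0*4 = 0)
S = 5 (S = -(-5 + 0) = -1*(-5) = 5)
A(J, Y) = 5
G(109)*((-3*A(5, -5))*n(2)) = 88*(-3*5*2) = 88*(-15*2) = 88*(-30) = -2640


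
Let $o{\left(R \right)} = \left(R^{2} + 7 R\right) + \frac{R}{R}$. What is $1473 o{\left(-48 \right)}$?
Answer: $2900337$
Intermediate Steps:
$o{\left(R \right)} = 1 + R^{2} + 7 R$ ($o{\left(R \right)} = \left(R^{2} + 7 R\right) + 1 = 1 + R^{2} + 7 R$)
$1473 o{\left(-48 \right)} = 1473 \left(1 + \left(-48\right)^{2} + 7 \left(-48\right)\right) = 1473 \left(1 + 2304 - 336\right) = 1473 \cdot 1969 = 2900337$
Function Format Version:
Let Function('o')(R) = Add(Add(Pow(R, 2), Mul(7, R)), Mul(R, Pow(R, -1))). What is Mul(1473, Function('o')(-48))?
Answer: 2900337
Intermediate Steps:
Function('o')(R) = Add(1, Pow(R, 2), Mul(7, R)) (Function('o')(R) = Add(Add(Pow(R, 2), Mul(7, R)), 1) = Add(1, Pow(R, 2), Mul(7, R)))
Mul(1473, Function('o')(-48)) = Mul(1473, Add(1, Pow(-48, 2), Mul(7, -48))) = Mul(1473, Add(1, 2304, -336)) = Mul(1473, 1969) = 2900337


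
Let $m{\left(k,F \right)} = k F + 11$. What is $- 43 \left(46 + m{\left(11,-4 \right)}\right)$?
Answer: $-559$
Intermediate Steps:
$m{\left(k,F \right)} = 11 + F k$ ($m{\left(k,F \right)} = F k + 11 = 11 + F k$)
$- 43 \left(46 + m{\left(11,-4 \right)}\right) = - 43 \left(46 + \left(11 - 44\right)\right) = - 43 \left(46 - 33\right) = \left(-43\right) 13 = -559$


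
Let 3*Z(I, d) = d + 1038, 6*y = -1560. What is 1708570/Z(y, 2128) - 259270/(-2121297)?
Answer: 5436987047345/3358013151 ≈ 1619.1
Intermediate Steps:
y = -260 (y = (1/6)*(-1560) = -260)
Z(I, d) = 346 + d/3 (Z(I, d) = (d + 1038)/3 = (1038 + d)/3 = 346 + d/3)
1708570/Z(y, 2128) - 259270/(-2121297) = 1708570/(346 + (1/3)*2128) - 259270/(-2121297) = 1708570/(346 + 2128/3) - 259270*(-1/2121297) = 1708570/(3166/3) + 259270/2121297 = 1708570*(3/3166) + 259270/2121297 = 2562855/1583 + 259270/2121297 = 5436987047345/3358013151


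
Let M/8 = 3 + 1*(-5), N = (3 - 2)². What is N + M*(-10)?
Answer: 161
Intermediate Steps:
N = 1 (N = 1² = 1)
M = -16 (M = 8*(3 + 1*(-5)) = 8*(3 - 5) = 8*(-2) = -16)
N + M*(-10) = 1 - 16*(-10) = 1 + 160 = 161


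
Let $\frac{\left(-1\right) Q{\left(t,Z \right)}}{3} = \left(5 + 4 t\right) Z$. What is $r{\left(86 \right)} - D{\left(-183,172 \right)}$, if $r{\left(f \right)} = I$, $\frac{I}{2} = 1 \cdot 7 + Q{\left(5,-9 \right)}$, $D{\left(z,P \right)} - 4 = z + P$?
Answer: $1371$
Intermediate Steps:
$Q{\left(t,Z \right)} = - 3 Z \left(5 + 4 t\right)$ ($Q{\left(t,Z \right)} = - 3 \left(5 + 4 t\right) Z = - 3 Z \left(5 + 4 t\right)$)
$D{\left(z,P \right)} = 4 + P + z$ ($D{\left(z,P \right)} = 4 + \left(z + P\right) = 4 + \left(P + z\right) = 4 + P + z$)
$I = 1364$ ($I = 2 \left(1 \cdot 7 - - 27 \left(5 + 4 \cdot 5\right)\right) = 2 \left(7 - - 27 \left(5 + 20\right)\right) = 2 \left(7 - \left(-27\right) 25\right) = 2 \left(7 + 675\right) = 2 \cdot 682 = 1364$)
$r{\left(f \right)} = 1364$
$r{\left(86 \right)} - D{\left(-183,172 \right)} = 1364 - \left(4 + 172 - 183\right) = 1364 - -7 = 1364 + 7 = 1371$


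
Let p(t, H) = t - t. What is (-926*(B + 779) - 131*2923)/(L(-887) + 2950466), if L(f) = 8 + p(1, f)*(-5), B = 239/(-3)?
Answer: -3091487/8851422 ≈ -0.34926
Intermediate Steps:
B = -239/3 (B = 239*(-1/3) = -239/3 ≈ -79.667)
p(t, H) = 0
L(f) = 8 (L(f) = 8 + 0*(-5) = 8 + 0 = 8)
(-926*(B + 779) - 131*2923)/(L(-887) + 2950466) = (-926*(-239/3 + 779) - 131*2923)/(8 + 2950466) = (-926*2098/3 - 382913)/2950474 = (-1942748/3 - 382913)*(1/2950474) = -3091487/3*1/2950474 = -3091487/8851422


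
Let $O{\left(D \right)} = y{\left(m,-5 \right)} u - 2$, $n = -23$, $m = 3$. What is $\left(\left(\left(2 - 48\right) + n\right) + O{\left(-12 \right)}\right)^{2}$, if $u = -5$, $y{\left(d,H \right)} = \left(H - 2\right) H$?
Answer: $60516$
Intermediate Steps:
$y{\left(d,H \right)} = H \left(-2 + H\right)$ ($y{\left(d,H \right)} = \left(-2 + H\right) H = H \left(-2 + H\right)$)
$O{\left(D \right)} = -177$ ($O{\left(D \right)} = - 5 \left(-2 - 5\right) \left(-5\right) - 2 = \left(-5\right) \left(-7\right) \left(-5\right) - 2 = 35 \left(-5\right) - 2 = -175 - 2 = -177$)
$\left(\left(\left(2 - 48\right) + n\right) + O{\left(-12 \right)}\right)^{2} = \left(\left(\left(2 - 48\right) - 23\right) - 177\right)^{2} = \left(\left(-46 - 23\right) - 177\right)^{2} = \left(-69 - 177\right)^{2} = \left(-246\right)^{2} = 60516$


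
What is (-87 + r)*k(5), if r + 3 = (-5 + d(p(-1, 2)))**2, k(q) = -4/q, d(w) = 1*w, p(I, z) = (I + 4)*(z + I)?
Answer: 344/5 ≈ 68.800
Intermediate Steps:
p(I, z) = (4 + I)*(I + z)
d(w) = w
r = 1 (r = -3 + (-5 + ((-1)**2 + 4*(-1) + 4*2 - 1*2))**2 = -3 + (-5 + (1 - 4 + 8 - 2))**2 = -3 + (-5 + 3)**2 = -3 + (-2)**2 = -3 + 4 = 1)
(-87 + r)*k(5) = (-87 + 1)*(-4/5) = -(-344)/5 = -86*(-4/5) = 344/5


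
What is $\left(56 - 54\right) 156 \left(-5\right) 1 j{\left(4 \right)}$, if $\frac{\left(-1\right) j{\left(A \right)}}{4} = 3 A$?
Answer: $74880$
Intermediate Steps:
$j{\left(A \right)} = - 12 A$ ($j{\left(A \right)} = - 4 \cdot 3 A = - 12 A$)
$\left(56 - 54\right) 156 \left(-5\right) 1 j{\left(4 \right)} = \left(56 - 54\right) 156 \left(-5\right) 1 \left(\left(-12\right) 4\right) = 2 \cdot 156 \left(\left(-5\right) \left(-48\right)\right) = 312 \cdot 240 = 74880$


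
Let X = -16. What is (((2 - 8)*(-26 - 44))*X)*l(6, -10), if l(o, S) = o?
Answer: -40320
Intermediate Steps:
(((2 - 8)*(-26 - 44))*X)*l(6, -10) = (((2 - 8)*(-26 - 44))*(-16))*6 = (-6*(-70)*(-16))*6 = (420*(-16))*6 = -6720*6 = -40320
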